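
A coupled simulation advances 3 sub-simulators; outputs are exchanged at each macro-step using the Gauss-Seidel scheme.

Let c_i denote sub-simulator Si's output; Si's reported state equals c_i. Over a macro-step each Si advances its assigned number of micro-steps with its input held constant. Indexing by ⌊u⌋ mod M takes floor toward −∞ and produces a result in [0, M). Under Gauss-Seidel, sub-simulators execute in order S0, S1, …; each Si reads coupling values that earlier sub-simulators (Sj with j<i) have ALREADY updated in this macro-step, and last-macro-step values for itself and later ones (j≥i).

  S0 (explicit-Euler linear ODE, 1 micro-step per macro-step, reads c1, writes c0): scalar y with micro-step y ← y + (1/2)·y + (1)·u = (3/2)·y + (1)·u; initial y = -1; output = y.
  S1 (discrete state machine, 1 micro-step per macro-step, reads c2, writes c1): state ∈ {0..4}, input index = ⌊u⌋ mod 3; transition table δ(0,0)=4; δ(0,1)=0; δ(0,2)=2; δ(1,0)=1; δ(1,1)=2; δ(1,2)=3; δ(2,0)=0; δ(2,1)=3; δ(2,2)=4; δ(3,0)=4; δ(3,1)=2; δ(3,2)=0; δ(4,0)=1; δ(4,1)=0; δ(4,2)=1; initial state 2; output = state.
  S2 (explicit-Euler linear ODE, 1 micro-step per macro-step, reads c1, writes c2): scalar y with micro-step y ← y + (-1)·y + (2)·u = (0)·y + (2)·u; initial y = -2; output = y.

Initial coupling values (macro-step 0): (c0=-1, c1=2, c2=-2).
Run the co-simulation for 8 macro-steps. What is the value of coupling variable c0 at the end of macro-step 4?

c0 at macro-step 4 = 247/16

macro 1: S0 reads c1=2 → after 1×micro: 1/2; S1 reads c2=-2 → after 1×micro: 3; S2 reads c1=3 → after 1×micro: 6 ⇒ (c0=1/2, c1=3, c2=6)
macro 2: S0 reads c1=3 → after 1×micro: 15/4; S1 reads c2=6 → after 1×micro: 4; S2 reads c1=4 → after 1×micro: 8 ⇒ (c0=15/4, c1=4, c2=8)
macro 3: S0 reads c1=4 → after 1×micro: 77/8; S1 reads c2=8 → after 1×micro: 1; S2 reads c1=1 → after 1×micro: 2 ⇒ (c0=77/8, c1=1, c2=2)
macro 4: S0 reads c1=1 → after 1×micro: 247/16; S1 reads c2=2 → after 1×micro: 3; S2 reads c1=3 → after 1×micro: 6 ⇒ (c0=247/16, c1=3, c2=6)
macro 5: S0 reads c1=3 → after 1×micro: 837/32; S1 reads c2=6 → after 1×micro: 4; S2 reads c1=4 → after 1×micro: 8 ⇒ (c0=837/32, c1=4, c2=8)
macro 6: S0 reads c1=4 → after 1×micro: 2767/64; S1 reads c2=8 → after 1×micro: 1; S2 reads c1=1 → after 1×micro: 2 ⇒ (c0=2767/64, c1=1, c2=2)
macro 7: S0 reads c1=1 → after 1×micro: 8429/128; S1 reads c2=2 → after 1×micro: 3; S2 reads c1=3 → after 1×micro: 6 ⇒ (c0=8429/128, c1=3, c2=6)
macro 8: S0 reads c1=3 → after 1×micro: 26055/256; S1 reads c2=6 → after 1×micro: 4; S2 reads c1=4 → after 1×micro: 8 ⇒ (c0=26055/256, c1=4, c2=8)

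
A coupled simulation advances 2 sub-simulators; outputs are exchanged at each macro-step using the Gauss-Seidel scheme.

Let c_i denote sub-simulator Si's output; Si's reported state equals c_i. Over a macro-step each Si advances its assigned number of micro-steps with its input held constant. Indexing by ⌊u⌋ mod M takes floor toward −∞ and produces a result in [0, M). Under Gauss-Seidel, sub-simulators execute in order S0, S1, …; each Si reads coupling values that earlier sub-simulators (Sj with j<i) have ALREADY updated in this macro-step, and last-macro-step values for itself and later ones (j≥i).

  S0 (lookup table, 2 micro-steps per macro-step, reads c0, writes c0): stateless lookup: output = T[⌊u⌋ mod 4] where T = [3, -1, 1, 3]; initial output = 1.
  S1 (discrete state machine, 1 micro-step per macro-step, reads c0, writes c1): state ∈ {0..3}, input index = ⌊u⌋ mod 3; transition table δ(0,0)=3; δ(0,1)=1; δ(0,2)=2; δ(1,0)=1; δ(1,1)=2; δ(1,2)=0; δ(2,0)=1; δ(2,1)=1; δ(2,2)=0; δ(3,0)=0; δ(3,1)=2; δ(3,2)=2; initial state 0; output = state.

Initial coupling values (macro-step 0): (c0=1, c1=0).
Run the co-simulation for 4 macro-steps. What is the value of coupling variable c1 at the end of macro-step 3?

c1 at macro-step 3 = 1

macro 1: S0 reads c0=1 → after 2×micro: -1; S1 reads c0=-1 → after 1×micro: 2 ⇒ (c0=-1, c1=2)
macro 2: S0 reads c0=-1 → after 2×micro: 3; S1 reads c0=3 → after 1×micro: 1 ⇒ (c0=3, c1=1)
macro 3: S0 reads c0=3 → after 2×micro: 3; S1 reads c0=3 → after 1×micro: 1 ⇒ (c0=3, c1=1)
macro 4: S0 reads c0=3 → after 2×micro: 3; S1 reads c0=3 → after 1×micro: 1 ⇒ (c0=3, c1=1)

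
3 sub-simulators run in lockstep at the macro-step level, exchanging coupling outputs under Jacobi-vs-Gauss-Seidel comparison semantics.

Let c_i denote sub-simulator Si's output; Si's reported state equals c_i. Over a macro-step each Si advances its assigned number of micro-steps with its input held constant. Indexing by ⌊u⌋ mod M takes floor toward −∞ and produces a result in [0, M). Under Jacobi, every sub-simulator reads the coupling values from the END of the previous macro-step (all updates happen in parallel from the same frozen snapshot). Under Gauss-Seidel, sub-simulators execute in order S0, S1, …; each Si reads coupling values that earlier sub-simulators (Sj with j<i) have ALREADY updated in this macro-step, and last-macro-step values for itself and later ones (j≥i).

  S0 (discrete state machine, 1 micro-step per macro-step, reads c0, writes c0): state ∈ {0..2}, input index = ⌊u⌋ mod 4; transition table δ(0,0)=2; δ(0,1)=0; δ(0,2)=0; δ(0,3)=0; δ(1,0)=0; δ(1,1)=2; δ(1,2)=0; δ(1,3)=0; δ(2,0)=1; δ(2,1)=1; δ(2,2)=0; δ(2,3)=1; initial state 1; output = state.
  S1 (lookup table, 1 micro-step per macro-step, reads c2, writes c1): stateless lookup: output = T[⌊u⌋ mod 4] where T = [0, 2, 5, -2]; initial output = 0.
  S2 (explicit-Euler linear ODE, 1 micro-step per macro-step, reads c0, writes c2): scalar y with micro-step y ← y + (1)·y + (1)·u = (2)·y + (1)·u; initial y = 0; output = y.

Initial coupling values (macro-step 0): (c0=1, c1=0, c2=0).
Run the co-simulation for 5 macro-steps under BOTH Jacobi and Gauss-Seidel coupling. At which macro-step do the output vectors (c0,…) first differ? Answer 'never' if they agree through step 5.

[Jacobi] macro 1: S0 reads c0=1 → after 1×micro: 2; S1 reads c2=0 → after 1×micro: 0; S2 reads c0=1 → after 1×micro: 1 ⇒ (c0=2, c1=0, c2=1)
[Jacobi] macro 2: S0 reads c0=2 → after 1×micro: 0; S1 reads c2=1 → after 1×micro: 2; S2 reads c0=2 → after 1×micro: 4 ⇒ (c0=0, c1=2, c2=4)
[Jacobi] macro 3: S0 reads c0=0 → after 1×micro: 2; S1 reads c2=4 → after 1×micro: 0; S2 reads c0=0 → after 1×micro: 8 ⇒ (c0=2, c1=0, c2=8)
[Jacobi] macro 4: S0 reads c0=2 → after 1×micro: 0; S1 reads c2=8 → after 1×micro: 0; S2 reads c0=2 → after 1×micro: 18 ⇒ (c0=0, c1=0, c2=18)
[Jacobi] macro 5: S0 reads c0=0 → after 1×micro: 2; S1 reads c2=18 → after 1×micro: 5; S2 reads c0=0 → after 1×micro: 36 ⇒ (c0=2, c1=5, c2=36)
[Gauss-Seidel] macro 1: S0 reads c0=1 → after 1×micro: 2; S1 reads c2=0 → after 1×micro: 0; S2 reads c0=2 → after 1×micro: 2 ⇒ (c0=2, c1=0, c2=2)
[Gauss-Seidel] macro 2: S0 reads c0=2 → after 1×micro: 0; S1 reads c2=2 → after 1×micro: 5; S2 reads c0=0 → after 1×micro: 4 ⇒ (c0=0, c1=5, c2=4)
[Gauss-Seidel] macro 3: S0 reads c0=0 → after 1×micro: 2; S1 reads c2=4 → after 1×micro: 0; S2 reads c0=2 → after 1×micro: 10 ⇒ (c0=2, c1=0, c2=10)
[Gauss-Seidel] macro 4: S0 reads c0=2 → after 1×micro: 0; S1 reads c2=10 → after 1×micro: 5; S2 reads c0=0 → after 1×micro: 20 ⇒ (c0=0, c1=5, c2=20)
[Gauss-Seidel] macro 5: S0 reads c0=0 → after 1×micro: 2; S1 reads c2=20 → after 1×micro: 0; S2 reads c0=2 → after 1×micro: 42 ⇒ (c0=2, c1=0, c2=42)

first divergence at macro-step: 1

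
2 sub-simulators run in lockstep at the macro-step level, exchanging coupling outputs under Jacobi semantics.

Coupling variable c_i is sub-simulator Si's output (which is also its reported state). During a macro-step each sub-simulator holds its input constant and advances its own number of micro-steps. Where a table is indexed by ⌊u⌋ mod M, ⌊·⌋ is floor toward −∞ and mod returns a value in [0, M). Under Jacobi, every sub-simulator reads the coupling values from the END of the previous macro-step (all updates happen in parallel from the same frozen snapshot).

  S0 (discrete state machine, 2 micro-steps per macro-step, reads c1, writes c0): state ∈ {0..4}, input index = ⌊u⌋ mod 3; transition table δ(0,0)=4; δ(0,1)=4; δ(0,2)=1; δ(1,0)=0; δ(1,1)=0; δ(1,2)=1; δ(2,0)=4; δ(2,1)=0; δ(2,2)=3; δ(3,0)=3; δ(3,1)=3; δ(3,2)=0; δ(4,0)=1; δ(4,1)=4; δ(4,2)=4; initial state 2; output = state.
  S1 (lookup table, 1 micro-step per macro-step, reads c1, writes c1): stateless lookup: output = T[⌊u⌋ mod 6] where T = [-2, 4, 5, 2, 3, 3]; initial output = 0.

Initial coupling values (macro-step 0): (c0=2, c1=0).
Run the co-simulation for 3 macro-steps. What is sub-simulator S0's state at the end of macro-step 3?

S0 state at macro-step 3 = 0

macro 1: S0 reads c1=0 → after 2×micro: 1; S1 reads c1=0 → after 1×micro: -2 ⇒ (c0=1, c1=-2)
macro 2: S0 reads c1=-2 → after 2×micro: 4; S1 reads c1=-2 → after 1×micro: 3 ⇒ (c0=4, c1=3)
macro 3: S0 reads c1=3 → after 2×micro: 0; S1 reads c1=3 → after 1×micro: 2 ⇒ (c0=0, c1=2)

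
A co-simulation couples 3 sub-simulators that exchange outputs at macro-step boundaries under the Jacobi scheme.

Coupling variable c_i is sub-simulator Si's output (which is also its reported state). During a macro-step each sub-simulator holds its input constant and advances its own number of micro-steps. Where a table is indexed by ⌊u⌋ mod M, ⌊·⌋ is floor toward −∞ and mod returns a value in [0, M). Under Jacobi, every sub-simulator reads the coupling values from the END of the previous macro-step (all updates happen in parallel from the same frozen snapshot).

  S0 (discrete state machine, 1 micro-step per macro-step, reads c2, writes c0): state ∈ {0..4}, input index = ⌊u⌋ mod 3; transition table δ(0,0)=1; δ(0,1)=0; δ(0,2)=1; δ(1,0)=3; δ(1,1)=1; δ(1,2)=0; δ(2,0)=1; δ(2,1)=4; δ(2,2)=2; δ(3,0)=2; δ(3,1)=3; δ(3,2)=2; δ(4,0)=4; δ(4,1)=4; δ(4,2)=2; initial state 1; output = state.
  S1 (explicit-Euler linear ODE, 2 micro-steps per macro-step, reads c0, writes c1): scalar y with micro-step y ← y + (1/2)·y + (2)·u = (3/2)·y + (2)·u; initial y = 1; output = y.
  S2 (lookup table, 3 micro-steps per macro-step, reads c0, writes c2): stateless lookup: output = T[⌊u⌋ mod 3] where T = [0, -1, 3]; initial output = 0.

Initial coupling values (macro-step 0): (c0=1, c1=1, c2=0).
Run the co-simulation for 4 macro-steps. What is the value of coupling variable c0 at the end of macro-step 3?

macro 1: S0 reads c2=0 → after 1×micro: 3; S1 reads c0=1 → after 2×micro: 29/4; S2 reads c0=1 → after 3×micro: -1 ⇒ (c0=3, c1=29/4, c2=-1)
macro 2: S0 reads c2=-1 → after 1×micro: 2; S1 reads c0=3 → after 2×micro: 501/16; S2 reads c0=3 → after 3×micro: 0 ⇒ (c0=2, c1=501/16, c2=0)
macro 3: S0 reads c2=0 → after 1×micro: 1; S1 reads c0=2 → after 2×micro: 5149/64; S2 reads c0=2 → after 3×micro: 3 ⇒ (c0=1, c1=5149/64, c2=3)
macro 4: S0 reads c2=3 → after 1×micro: 3; S1 reads c0=1 → after 2×micro: 47621/256; S2 reads c0=1 → after 3×micro: -1 ⇒ (c0=3, c1=47621/256, c2=-1)

c0 at macro-step 3 = 1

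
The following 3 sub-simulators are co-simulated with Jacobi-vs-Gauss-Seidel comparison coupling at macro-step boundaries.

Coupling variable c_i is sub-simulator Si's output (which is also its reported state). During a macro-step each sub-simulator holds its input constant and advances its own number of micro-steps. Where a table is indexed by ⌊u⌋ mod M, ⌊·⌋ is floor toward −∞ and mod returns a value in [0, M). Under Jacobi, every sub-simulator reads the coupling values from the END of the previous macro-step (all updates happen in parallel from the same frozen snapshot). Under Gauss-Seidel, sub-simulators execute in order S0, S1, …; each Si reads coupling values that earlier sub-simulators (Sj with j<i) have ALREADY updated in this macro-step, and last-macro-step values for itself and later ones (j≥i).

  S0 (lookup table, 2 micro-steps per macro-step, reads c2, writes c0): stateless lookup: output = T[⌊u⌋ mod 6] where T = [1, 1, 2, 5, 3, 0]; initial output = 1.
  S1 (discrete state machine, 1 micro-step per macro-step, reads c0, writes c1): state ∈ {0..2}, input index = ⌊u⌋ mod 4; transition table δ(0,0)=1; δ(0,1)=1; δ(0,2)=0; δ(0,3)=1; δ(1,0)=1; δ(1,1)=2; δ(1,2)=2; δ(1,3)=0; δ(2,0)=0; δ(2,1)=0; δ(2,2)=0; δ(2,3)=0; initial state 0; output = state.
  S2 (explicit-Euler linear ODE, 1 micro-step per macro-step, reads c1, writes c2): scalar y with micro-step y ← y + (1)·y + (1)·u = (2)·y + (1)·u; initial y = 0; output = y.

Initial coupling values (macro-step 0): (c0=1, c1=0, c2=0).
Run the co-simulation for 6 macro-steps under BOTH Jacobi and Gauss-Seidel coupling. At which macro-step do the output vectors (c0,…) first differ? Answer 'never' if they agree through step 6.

[Jacobi] macro 1: S0 reads c2=0 → after 2×micro: 1; S1 reads c0=1 → after 1×micro: 1; S2 reads c1=0 → after 1×micro: 0 ⇒ (c0=1, c1=1, c2=0)
[Jacobi] macro 2: S0 reads c2=0 → after 2×micro: 1; S1 reads c0=1 → after 1×micro: 2; S2 reads c1=1 → after 1×micro: 1 ⇒ (c0=1, c1=2, c2=1)
[Jacobi] macro 3: S0 reads c2=1 → after 2×micro: 1; S1 reads c0=1 → after 1×micro: 0; S2 reads c1=2 → after 1×micro: 4 ⇒ (c0=1, c1=0, c2=4)
[Jacobi] macro 4: S0 reads c2=4 → after 2×micro: 3; S1 reads c0=1 → after 1×micro: 1; S2 reads c1=0 → after 1×micro: 8 ⇒ (c0=3, c1=1, c2=8)
[Jacobi] macro 5: S0 reads c2=8 → after 2×micro: 2; S1 reads c0=3 → after 1×micro: 0; S2 reads c1=1 → after 1×micro: 17 ⇒ (c0=2, c1=0, c2=17)
[Jacobi] macro 6: S0 reads c2=17 → after 2×micro: 0; S1 reads c0=2 → after 1×micro: 0; S2 reads c1=0 → after 1×micro: 34 ⇒ (c0=0, c1=0, c2=34)
[Gauss-Seidel] macro 1: S0 reads c2=0 → after 2×micro: 1; S1 reads c0=1 → after 1×micro: 1; S2 reads c1=1 → after 1×micro: 1 ⇒ (c0=1, c1=1, c2=1)
[Gauss-Seidel] macro 2: S0 reads c2=1 → after 2×micro: 1; S1 reads c0=1 → after 1×micro: 2; S2 reads c1=2 → after 1×micro: 4 ⇒ (c0=1, c1=2, c2=4)
[Gauss-Seidel] macro 3: S0 reads c2=4 → after 2×micro: 3; S1 reads c0=3 → after 1×micro: 0; S2 reads c1=0 → after 1×micro: 8 ⇒ (c0=3, c1=0, c2=8)
[Gauss-Seidel] macro 4: S0 reads c2=8 → after 2×micro: 2; S1 reads c0=2 → after 1×micro: 0; S2 reads c1=0 → after 1×micro: 16 ⇒ (c0=2, c1=0, c2=16)
[Gauss-Seidel] macro 5: S0 reads c2=16 → after 2×micro: 3; S1 reads c0=3 → after 1×micro: 1; S2 reads c1=1 → after 1×micro: 33 ⇒ (c0=3, c1=1, c2=33)
[Gauss-Seidel] macro 6: S0 reads c2=33 → after 2×micro: 5; S1 reads c0=5 → after 1×micro: 2; S2 reads c1=2 → after 1×micro: 68 ⇒ (c0=5, c1=2, c2=68)

first divergence at macro-step: 1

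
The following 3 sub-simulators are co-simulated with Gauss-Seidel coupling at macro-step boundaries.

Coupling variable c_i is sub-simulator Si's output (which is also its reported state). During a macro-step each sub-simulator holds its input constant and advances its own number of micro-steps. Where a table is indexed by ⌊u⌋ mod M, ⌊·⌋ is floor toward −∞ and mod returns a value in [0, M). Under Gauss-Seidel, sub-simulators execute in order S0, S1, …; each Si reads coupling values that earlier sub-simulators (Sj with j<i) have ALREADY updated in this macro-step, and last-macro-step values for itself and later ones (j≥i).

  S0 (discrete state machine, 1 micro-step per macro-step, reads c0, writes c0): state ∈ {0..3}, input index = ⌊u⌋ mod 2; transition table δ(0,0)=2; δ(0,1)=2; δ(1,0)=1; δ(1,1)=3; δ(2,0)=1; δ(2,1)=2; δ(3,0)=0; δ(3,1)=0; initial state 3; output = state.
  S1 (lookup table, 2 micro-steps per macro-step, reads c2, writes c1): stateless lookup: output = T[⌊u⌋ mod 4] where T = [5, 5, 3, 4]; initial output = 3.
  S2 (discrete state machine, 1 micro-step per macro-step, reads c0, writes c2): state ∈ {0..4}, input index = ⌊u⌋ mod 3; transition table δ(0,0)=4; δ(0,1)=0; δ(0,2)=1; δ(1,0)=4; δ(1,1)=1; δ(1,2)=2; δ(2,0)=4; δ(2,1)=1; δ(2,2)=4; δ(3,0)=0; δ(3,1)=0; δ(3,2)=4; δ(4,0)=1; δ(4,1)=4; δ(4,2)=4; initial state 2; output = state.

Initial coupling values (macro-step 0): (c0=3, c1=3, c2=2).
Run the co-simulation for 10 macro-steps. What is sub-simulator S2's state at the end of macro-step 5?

S2 state at macro-step 5 = 4

macro 1: S0 reads c0=3 → after 1×micro: 0; S1 reads c2=2 → after 2×micro: 3; S2 reads c0=0 → after 1×micro: 4 ⇒ (c0=0, c1=3, c2=4)
macro 2: S0 reads c0=0 → after 1×micro: 2; S1 reads c2=4 → after 2×micro: 5; S2 reads c0=2 → after 1×micro: 4 ⇒ (c0=2, c1=5, c2=4)
macro 3: S0 reads c0=2 → after 1×micro: 1; S1 reads c2=4 → after 2×micro: 5; S2 reads c0=1 → after 1×micro: 4 ⇒ (c0=1, c1=5, c2=4)
macro 4: S0 reads c0=1 → after 1×micro: 3; S1 reads c2=4 → after 2×micro: 5; S2 reads c0=3 → after 1×micro: 1 ⇒ (c0=3, c1=5, c2=1)
macro 5: S0 reads c0=3 → after 1×micro: 0; S1 reads c2=1 → after 2×micro: 5; S2 reads c0=0 → after 1×micro: 4 ⇒ (c0=0, c1=5, c2=4)
macro 6: S0 reads c0=0 → after 1×micro: 2; S1 reads c2=4 → after 2×micro: 5; S2 reads c0=2 → after 1×micro: 4 ⇒ (c0=2, c1=5, c2=4)
macro 7: S0 reads c0=2 → after 1×micro: 1; S1 reads c2=4 → after 2×micro: 5; S2 reads c0=1 → after 1×micro: 4 ⇒ (c0=1, c1=5, c2=4)
macro 8: S0 reads c0=1 → after 1×micro: 3; S1 reads c2=4 → after 2×micro: 5; S2 reads c0=3 → after 1×micro: 1 ⇒ (c0=3, c1=5, c2=1)
macro 9: S0 reads c0=3 → after 1×micro: 0; S1 reads c2=1 → after 2×micro: 5; S2 reads c0=0 → after 1×micro: 4 ⇒ (c0=0, c1=5, c2=4)
macro 10: S0 reads c0=0 → after 1×micro: 2; S1 reads c2=4 → after 2×micro: 5; S2 reads c0=2 → after 1×micro: 4 ⇒ (c0=2, c1=5, c2=4)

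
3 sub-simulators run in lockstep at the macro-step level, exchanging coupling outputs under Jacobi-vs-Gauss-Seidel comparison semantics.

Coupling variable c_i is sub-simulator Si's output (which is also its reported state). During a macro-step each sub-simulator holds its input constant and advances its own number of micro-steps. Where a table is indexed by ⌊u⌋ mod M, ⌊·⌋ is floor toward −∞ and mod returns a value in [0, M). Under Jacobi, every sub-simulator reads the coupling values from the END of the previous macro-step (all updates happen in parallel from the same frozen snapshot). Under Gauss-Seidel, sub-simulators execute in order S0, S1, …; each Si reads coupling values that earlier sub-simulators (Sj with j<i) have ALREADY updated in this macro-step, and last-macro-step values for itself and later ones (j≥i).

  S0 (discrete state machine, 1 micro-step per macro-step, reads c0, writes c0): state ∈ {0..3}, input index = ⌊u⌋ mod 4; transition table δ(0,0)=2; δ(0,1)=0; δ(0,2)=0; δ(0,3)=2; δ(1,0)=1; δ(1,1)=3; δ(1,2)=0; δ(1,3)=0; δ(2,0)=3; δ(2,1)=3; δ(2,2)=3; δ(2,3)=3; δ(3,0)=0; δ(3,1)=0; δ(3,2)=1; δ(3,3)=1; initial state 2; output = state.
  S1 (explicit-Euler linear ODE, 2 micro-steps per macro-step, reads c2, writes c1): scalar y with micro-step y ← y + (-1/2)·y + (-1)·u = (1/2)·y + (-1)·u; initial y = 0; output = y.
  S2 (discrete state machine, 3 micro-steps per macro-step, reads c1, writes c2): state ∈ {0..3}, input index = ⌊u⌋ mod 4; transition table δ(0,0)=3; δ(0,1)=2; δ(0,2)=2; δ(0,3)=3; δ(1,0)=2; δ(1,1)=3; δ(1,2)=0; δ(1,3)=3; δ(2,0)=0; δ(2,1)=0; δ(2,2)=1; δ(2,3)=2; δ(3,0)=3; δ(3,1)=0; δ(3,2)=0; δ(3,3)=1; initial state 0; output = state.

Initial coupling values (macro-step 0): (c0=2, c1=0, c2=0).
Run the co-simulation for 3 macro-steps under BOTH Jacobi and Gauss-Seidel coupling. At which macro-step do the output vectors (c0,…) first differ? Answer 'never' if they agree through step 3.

first divergence at macro-step: 2

[Jacobi] macro 1: S0 reads c0=2 → after 1×micro: 3; S1 reads c2=0 → after 2×micro: 0; S2 reads c1=0 → after 3×micro: 3 ⇒ (c0=3, c1=0, c2=3)
[Jacobi] macro 2: S0 reads c0=3 → after 1×micro: 1; S1 reads c2=3 → after 2×micro: -9/2; S2 reads c1=0 → after 3×micro: 3 ⇒ (c0=1, c1=-9/2, c2=3)
[Jacobi] macro 3: S0 reads c0=1 → after 1×micro: 3; S1 reads c2=3 → after 2×micro: -45/8; S2 reads c1=-9/2 → after 3×micro: 1 ⇒ (c0=3, c1=-45/8, c2=1)
[Gauss-Seidel] macro 1: S0 reads c0=2 → after 1×micro: 3; S1 reads c2=0 → after 2×micro: 0; S2 reads c1=0 → after 3×micro: 3 ⇒ (c0=3, c1=0, c2=3)
[Gauss-Seidel] macro 2: S0 reads c0=3 → after 1×micro: 1; S1 reads c2=3 → after 2×micro: -9/2; S2 reads c1=-9/2 → after 3×micro: 1 ⇒ (c0=1, c1=-9/2, c2=1)
[Gauss-Seidel] macro 3: S0 reads c0=1 → after 1×micro: 3; S1 reads c2=1 → after 2×micro: -21/8; S2 reads c1=-21/8 → after 3×micro: 2 ⇒ (c0=3, c1=-21/8, c2=2)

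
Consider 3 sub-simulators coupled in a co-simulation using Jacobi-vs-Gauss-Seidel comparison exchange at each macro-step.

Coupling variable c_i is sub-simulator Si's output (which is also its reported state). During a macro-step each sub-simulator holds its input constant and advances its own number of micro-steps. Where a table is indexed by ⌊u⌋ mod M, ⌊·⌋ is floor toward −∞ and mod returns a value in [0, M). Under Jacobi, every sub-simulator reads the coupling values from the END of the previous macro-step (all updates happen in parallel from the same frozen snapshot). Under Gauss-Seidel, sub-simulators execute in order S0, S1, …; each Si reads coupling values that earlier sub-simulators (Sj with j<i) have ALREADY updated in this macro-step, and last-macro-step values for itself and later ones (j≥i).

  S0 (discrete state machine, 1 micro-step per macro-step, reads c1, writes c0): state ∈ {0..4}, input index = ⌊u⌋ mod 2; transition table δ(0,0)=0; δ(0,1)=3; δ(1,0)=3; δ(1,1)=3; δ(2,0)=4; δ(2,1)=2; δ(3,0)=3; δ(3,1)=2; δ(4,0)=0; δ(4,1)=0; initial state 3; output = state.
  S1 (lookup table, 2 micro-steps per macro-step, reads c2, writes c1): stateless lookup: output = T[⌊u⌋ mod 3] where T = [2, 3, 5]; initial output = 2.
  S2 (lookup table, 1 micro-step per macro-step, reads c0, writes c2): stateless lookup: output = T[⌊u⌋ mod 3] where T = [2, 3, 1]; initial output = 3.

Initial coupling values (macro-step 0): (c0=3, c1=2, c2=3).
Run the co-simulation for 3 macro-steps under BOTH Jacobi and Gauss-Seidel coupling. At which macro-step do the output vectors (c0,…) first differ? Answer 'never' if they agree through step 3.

first divergence at macro-step: 3

[Jacobi] macro 1: S0 reads c1=2 → after 1×micro: 3; S1 reads c2=3 → after 2×micro: 2; S2 reads c0=3 → after 1×micro: 2 ⇒ (c0=3, c1=2, c2=2)
[Jacobi] macro 2: S0 reads c1=2 → after 1×micro: 3; S1 reads c2=2 → after 2×micro: 5; S2 reads c0=3 → after 1×micro: 2 ⇒ (c0=3, c1=5, c2=2)
[Jacobi] macro 3: S0 reads c1=5 → after 1×micro: 2; S1 reads c2=2 → after 2×micro: 5; S2 reads c0=3 → after 1×micro: 2 ⇒ (c0=2, c1=5, c2=2)
[Gauss-Seidel] macro 1: S0 reads c1=2 → after 1×micro: 3; S1 reads c2=3 → after 2×micro: 2; S2 reads c0=3 → after 1×micro: 2 ⇒ (c0=3, c1=2, c2=2)
[Gauss-Seidel] macro 2: S0 reads c1=2 → after 1×micro: 3; S1 reads c2=2 → after 2×micro: 5; S2 reads c0=3 → after 1×micro: 2 ⇒ (c0=3, c1=5, c2=2)
[Gauss-Seidel] macro 3: S0 reads c1=5 → after 1×micro: 2; S1 reads c2=2 → after 2×micro: 5; S2 reads c0=2 → after 1×micro: 1 ⇒ (c0=2, c1=5, c2=1)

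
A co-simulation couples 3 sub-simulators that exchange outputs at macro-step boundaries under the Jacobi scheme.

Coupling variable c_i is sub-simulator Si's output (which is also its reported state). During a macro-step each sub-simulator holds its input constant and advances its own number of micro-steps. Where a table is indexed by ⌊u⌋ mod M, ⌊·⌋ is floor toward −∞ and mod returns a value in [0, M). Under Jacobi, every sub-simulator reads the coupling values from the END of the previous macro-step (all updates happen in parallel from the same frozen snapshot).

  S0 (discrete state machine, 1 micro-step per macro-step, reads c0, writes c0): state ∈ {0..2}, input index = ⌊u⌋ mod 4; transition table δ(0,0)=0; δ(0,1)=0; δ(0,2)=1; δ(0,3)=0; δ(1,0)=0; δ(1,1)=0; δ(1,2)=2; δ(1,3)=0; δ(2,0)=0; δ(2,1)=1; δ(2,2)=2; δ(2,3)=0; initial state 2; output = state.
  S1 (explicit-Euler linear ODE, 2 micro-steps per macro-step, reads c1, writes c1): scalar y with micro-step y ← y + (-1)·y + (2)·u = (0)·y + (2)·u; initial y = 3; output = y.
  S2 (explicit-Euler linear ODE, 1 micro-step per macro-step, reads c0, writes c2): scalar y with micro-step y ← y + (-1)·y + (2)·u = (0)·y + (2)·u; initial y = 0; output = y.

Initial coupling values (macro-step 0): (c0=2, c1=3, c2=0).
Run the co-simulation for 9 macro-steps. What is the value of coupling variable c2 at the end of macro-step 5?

macro 1: S0 reads c0=2 → after 1×micro: 2; S1 reads c1=3 → after 2×micro: 6; S2 reads c0=2 → after 1×micro: 4 ⇒ (c0=2, c1=6, c2=4)
macro 2: S0 reads c0=2 → after 1×micro: 2; S1 reads c1=6 → after 2×micro: 12; S2 reads c0=2 → after 1×micro: 4 ⇒ (c0=2, c1=12, c2=4)
macro 3: S0 reads c0=2 → after 1×micro: 2; S1 reads c1=12 → after 2×micro: 24; S2 reads c0=2 → after 1×micro: 4 ⇒ (c0=2, c1=24, c2=4)
macro 4: S0 reads c0=2 → after 1×micro: 2; S1 reads c1=24 → after 2×micro: 48; S2 reads c0=2 → after 1×micro: 4 ⇒ (c0=2, c1=48, c2=4)
macro 5: S0 reads c0=2 → after 1×micro: 2; S1 reads c1=48 → after 2×micro: 96; S2 reads c0=2 → after 1×micro: 4 ⇒ (c0=2, c1=96, c2=4)
macro 6: S0 reads c0=2 → after 1×micro: 2; S1 reads c1=96 → after 2×micro: 192; S2 reads c0=2 → after 1×micro: 4 ⇒ (c0=2, c1=192, c2=4)
macro 7: S0 reads c0=2 → after 1×micro: 2; S1 reads c1=192 → after 2×micro: 384; S2 reads c0=2 → after 1×micro: 4 ⇒ (c0=2, c1=384, c2=4)
macro 8: S0 reads c0=2 → after 1×micro: 2; S1 reads c1=384 → after 2×micro: 768; S2 reads c0=2 → after 1×micro: 4 ⇒ (c0=2, c1=768, c2=4)
macro 9: S0 reads c0=2 → after 1×micro: 2; S1 reads c1=768 → after 2×micro: 1536; S2 reads c0=2 → after 1×micro: 4 ⇒ (c0=2, c1=1536, c2=4)

c2 at macro-step 5 = 4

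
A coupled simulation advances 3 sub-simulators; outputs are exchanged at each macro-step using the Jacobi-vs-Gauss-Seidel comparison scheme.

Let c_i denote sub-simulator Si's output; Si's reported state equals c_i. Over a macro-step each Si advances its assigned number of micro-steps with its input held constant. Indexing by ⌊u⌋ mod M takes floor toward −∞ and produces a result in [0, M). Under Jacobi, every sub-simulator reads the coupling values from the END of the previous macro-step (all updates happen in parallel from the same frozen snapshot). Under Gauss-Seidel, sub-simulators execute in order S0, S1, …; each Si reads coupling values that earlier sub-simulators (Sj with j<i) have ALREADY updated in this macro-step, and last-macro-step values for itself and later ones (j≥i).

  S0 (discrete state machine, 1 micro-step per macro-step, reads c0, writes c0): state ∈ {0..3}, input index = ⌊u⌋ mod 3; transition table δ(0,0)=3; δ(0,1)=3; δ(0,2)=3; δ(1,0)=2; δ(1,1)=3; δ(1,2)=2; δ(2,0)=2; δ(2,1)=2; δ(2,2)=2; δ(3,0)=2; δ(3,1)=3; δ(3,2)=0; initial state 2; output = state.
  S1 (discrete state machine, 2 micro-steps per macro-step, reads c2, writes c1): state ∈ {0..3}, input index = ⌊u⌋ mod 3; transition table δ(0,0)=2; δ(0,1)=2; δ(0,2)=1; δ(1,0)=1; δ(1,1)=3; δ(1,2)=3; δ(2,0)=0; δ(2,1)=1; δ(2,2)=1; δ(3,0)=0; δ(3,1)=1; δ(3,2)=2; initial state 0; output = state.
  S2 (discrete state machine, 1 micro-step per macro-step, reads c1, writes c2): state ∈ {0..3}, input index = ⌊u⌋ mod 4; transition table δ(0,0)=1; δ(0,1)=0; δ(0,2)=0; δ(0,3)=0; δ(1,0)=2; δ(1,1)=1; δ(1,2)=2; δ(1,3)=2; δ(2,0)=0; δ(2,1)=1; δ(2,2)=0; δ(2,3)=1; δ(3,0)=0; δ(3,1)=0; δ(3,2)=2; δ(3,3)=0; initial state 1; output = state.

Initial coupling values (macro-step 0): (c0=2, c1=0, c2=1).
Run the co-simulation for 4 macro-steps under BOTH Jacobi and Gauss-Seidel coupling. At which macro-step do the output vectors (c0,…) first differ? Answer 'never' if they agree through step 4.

[Jacobi] macro 1: S0 reads c0=2 → after 1×micro: 2; S1 reads c2=1 → after 2×micro: 1; S2 reads c1=0 → after 1×micro: 2 ⇒ (c0=2, c1=1, c2=2)
[Jacobi] macro 2: S0 reads c0=2 → after 1×micro: 2; S1 reads c2=2 → after 2×micro: 2; S2 reads c1=1 → after 1×micro: 1 ⇒ (c0=2, c1=2, c2=1)
[Jacobi] macro 3: S0 reads c0=2 → after 1×micro: 2; S1 reads c2=1 → after 2×micro: 3; S2 reads c1=2 → after 1×micro: 2 ⇒ (c0=2, c1=3, c2=2)
[Jacobi] macro 4: S0 reads c0=2 → after 1×micro: 2; S1 reads c2=2 → after 2×micro: 1; S2 reads c1=3 → after 1×micro: 1 ⇒ (c0=2, c1=1, c2=1)
[Gauss-Seidel] macro 1: S0 reads c0=2 → after 1×micro: 2; S1 reads c2=1 → after 2×micro: 1; S2 reads c1=1 → after 1×micro: 1 ⇒ (c0=2, c1=1, c2=1)
[Gauss-Seidel] macro 2: S0 reads c0=2 → after 1×micro: 2; S1 reads c2=1 → after 2×micro: 1; S2 reads c1=1 → after 1×micro: 1 ⇒ (c0=2, c1=1, c2=1)
[Gauss-Seidel] macro 3: S0 reads c0=2 → after 1×micro: 2; S1 reads c2=1 → after 2×micro: 1; S2 reads c1=1 → after 1×micro: 1 ⇒ (c0=2, c1=1, c2=1)
[Gauss-Seidel] macro 4: S0 reads c0=2 → after 1×micro: 2; S1 reads c2=1 → after 2×micro: 1; S2 reads c1=1 → after 1×micro: 1 ⇒ (c0=2, c1=1, c2=1)

first divergence at macro-step: 1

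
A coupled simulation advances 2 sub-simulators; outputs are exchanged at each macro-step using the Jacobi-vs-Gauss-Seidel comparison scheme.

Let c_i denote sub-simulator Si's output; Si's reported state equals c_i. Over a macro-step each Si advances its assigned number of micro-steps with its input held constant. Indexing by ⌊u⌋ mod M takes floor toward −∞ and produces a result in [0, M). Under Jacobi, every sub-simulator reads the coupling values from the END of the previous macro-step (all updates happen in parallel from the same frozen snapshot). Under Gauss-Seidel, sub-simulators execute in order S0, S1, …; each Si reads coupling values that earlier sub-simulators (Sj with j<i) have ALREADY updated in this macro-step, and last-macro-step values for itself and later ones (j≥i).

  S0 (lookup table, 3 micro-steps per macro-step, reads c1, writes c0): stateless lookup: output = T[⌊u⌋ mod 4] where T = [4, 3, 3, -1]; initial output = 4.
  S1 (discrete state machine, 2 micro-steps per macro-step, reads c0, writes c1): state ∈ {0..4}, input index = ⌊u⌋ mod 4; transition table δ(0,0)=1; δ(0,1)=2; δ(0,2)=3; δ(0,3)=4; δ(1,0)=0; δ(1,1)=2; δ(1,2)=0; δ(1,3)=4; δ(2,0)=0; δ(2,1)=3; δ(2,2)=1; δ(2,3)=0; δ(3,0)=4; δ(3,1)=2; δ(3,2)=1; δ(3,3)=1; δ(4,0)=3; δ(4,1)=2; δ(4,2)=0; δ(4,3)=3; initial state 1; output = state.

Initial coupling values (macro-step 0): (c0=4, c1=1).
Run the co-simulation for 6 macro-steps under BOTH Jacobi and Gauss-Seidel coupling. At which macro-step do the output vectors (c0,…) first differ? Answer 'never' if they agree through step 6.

first divergence at macro-step: 1

[Jacobi] macro 1: S0 reads c1=1 → after 3×micro: 3; S1 reads c0=4 → after 2×micro: 1 ⇒ (c0=3, c1=1)
[Jacobi] macro 2: S0 reads c1=1 → after 3×micro: 3; S1 reads c0=3 → after 2×micro: 3 ⇒ (c0=3, c1=3)
[Jacobi] macro 3: S0 reads c1=3 → after 3×micro: -1; S1 reads c0=3 → after 2×micro: 4 ⇒ (c0=-1, c1=4)
[Jacobi] macro 4: S0 reads c1=4 → after 3×micro: 4; S1 reads c0=-1 → after 2×micro: 1 ⇒ (c0=4, c1=1)
[Jacobi] macro 5: S0 reads c1=1 → after 3×micro: 3; S1 reads c0=4 → after 2×micro: 1 ⇒ (c0=3, c1=1)
[Jacobi] macro 6: S0 reads c1=1 → after 3×micro: 3; S1 reads c0=3 → after 2×micro: 3 ⇒ (c0=3, c1=3)
[Gauss-Seidel] macro 1: S0 reads c1=1 → after 3×micro: 3; S1 reads c0=3 → after 2×micro: 3 ⇒ (c0=3, c1=3)
[Gauss-Seidel] macro 2: S0 reads c1=3 → after 3×micro: -1; S1 reads c0=-1 → after 2×micro: 4 ⇒ (c0=-1, c1=4)
[Gauss-Seidel] macro 3: S0 reads c1=4 → after 3×micro: 4; S1 reads c0=4 → after 2×micro: 4 ⇒ (c0=4, c1=4)
[Gauss-Seidel] macro 4: S0 reads c1=4 → after 3×micro: 4; S1 reads c0=4 → after 2×micro: 4 ⇒ (c0=4, c1=4)
[Gauss-Seidel] macro 5: S0 reads c1=4 → after 3×micro: 4; S1 reads c0=4 → after 2×micro: 4 ⇒ (c0=4, c1=4)
[Gauss-Seidel] macro 6: S0 reads c1=4 → after 3×micro: 4; S1 reads c0=4 → after 2×micro: 4 ⇒ (c0=4, c1=4)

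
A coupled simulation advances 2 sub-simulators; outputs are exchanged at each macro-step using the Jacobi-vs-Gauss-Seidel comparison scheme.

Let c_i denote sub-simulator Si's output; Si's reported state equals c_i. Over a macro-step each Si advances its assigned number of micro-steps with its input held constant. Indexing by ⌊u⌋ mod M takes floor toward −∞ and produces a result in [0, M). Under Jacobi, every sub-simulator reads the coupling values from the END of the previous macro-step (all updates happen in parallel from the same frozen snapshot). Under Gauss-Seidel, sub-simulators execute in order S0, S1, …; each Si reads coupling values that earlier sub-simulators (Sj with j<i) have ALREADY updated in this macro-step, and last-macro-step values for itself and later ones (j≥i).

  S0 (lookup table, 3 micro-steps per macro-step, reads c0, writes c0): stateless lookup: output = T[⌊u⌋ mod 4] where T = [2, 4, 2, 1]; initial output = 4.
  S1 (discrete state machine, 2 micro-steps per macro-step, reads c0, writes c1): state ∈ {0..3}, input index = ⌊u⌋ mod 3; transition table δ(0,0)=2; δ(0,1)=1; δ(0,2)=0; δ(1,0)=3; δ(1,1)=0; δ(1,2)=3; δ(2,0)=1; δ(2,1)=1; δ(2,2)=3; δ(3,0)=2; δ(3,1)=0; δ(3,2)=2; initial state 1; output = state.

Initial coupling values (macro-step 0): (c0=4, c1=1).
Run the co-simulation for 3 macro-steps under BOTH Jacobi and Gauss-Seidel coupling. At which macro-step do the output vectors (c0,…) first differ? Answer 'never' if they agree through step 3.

[Jacobi] macro 1: S0 reads c0=4 → after 3×micro: 2; S1 reads c0=4 → after 2×micro: 1 ⇒ (c0=2, c1=1)
[Jacobi] macro 2: S0 reads c0=2 → after 3×micro: 2; S1 reads c0=2 → after 2×micro: 2 ⇒ (c0=2, c1=2)
[Jacobi] macro 3: S0 reads c0=2 → after 3×micro: 2; S1 reads c0=2 → after 2×micro: 2 ⇒ (c0=2, c1=2)
[Gauss-Seidel] macro 1: S0 reads c0=4 → after 3×micro: 2; S1 reads c0=2 → after 2×micro: 2 ⇒ (c0=2, c1=2)
[Gauss-Seidel] macro 2: S0 reads c0=2 → after 3×micro: 2; S1 reads c0=2 → after 2×micro: 2 ⇒ (c0=2, c1=2)
[Gauss-Seidel] macro 3: S0 reads c0=2 → after 3×micro: 2; S1 reads c0=2 → after 2×micro: 2 ⇒ (c0=2, c1=2)

first divergence at macro-step: 1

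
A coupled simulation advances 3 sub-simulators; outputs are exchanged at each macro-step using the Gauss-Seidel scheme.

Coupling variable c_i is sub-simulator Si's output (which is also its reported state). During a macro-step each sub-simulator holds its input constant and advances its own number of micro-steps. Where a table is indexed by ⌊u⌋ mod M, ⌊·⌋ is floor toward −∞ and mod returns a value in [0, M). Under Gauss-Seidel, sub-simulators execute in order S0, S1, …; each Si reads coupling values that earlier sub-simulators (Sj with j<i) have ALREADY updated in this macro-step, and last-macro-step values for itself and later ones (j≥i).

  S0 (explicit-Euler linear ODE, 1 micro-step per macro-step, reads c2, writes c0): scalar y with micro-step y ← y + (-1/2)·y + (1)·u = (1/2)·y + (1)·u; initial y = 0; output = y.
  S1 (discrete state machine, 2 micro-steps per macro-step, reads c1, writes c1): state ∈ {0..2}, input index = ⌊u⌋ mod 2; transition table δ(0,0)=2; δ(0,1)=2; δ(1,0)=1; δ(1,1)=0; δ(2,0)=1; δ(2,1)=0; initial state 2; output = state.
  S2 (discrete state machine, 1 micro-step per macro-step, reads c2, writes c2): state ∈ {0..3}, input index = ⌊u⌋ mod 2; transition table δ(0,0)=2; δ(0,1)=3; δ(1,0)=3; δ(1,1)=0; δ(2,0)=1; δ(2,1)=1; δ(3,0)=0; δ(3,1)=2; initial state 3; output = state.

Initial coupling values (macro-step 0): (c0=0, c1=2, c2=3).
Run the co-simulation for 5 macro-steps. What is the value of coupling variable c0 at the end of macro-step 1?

c0 at macro-step 1 = 3

macro 1: S0 reads c2=3 → after 1×micro: 3; S1 reads c1=2 → after 2×micro: 1; S2 reads c2=3 → after 1×micro: 2 ⇒ (c0=3, c1=1, c2=2)
macro 2: S0 reads c2=2 → after 1×micro: 7/2; S1 reads c1=1 → after 2×micro: 2; S2 reads c2=2 → after 1×micro: 1 ⇒ (c0=7/2, c1=2, c2=1)
macro 3: S0 reads c2=1 → after 1×micro: 11/4; S1 reads c1=2 → after 2×micro: 1; S2 reads c2=1 → after 1×micro: 0 ⇒ (c0=11/4, c1=1, c2=0)
macro 4: S0 reads c2=0 → after 1×micro: 11/8; S1 reads c1=1 → after 2×micro: 2; S2 reads c2=0 → after 1×micro: 2 ⇒ (c0=11/8, c1=2, c2=2)
macro 5: S0 reads c2=2 → after 1×micro: 43/16; S1 reads c1=2 → after 2×micro: 1; S2 reads c2=2 → after 1×micro: 1 ⇒ (c0=43/16, c1=1, c2=1)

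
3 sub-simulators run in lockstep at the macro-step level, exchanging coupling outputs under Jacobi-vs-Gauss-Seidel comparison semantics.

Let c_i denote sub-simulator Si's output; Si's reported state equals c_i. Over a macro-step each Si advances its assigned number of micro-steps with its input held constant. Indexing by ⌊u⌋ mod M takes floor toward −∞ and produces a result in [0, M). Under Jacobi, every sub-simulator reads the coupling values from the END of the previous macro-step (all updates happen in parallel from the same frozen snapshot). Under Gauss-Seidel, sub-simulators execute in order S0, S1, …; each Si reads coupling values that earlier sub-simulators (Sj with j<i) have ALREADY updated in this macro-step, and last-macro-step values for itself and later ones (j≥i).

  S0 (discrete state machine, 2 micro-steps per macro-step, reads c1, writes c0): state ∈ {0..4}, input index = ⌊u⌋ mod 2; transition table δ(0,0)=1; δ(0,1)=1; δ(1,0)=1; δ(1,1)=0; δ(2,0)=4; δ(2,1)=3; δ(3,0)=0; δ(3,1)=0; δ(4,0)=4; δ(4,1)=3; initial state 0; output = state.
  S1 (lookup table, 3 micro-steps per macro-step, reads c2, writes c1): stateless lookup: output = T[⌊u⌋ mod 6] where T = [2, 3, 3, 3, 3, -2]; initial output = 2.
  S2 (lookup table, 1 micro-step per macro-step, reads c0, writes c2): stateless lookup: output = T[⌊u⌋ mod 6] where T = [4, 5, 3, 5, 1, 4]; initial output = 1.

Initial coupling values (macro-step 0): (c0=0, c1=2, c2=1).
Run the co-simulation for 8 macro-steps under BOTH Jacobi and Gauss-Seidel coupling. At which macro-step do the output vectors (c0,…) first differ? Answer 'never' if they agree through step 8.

first divergence at macro-step: 1

[Jacobi] macro 1: S0 reads c1=2 → after 2×micro: 1; S1 reads c2=1 → after 3×micro: 3; S2 reads c0=0 → after 1×micro: 4 ⇒ (c0=1, c1=3, c2=4)
[Jacobi] macro 2: S0 reads c1=3 → after 2×micro: 1; S1 reads c2=4 → after 3×micro: 3; S2 reads c0=1 → after 1×micro: 5 ⇒ (c0=1, c1=3, c2=5)
[Jacobi] macro 3: S0 reads c1=3 → after 2×micro: 1; S1 reads c2=5 → after 3×micro: -2; S2 reads c0=1 → after 1×micro: 5 ⇒ (c0=1, c1=-2, c2=5)
[Jacobi] macro 4: S0 reads c1=-2 → after 2×micro: 1; S1 reads c2=5 → after 3×micro: -2; S2 reads c0=1 → after 1×micro: 5 ⇒ (c0=1, c1=-2, c2=5)
[Jacobi] macro 5: S0 reads c1=-2 → after 2×micro: 1; S1 reads c2=5 → after 3×micro: -2; S2 reads c0=1 → after 1×micro: 5 ⇒ (c0=1, c1=-2, c2=5)
[Jacobi] macro 6: S0 reads c1=-2 → after 2×micro: 1; S1 reads c2=5 → after 3×micro: -2; S2 reads c0=1 → after 1×micro: 5 ⇒ (c0=1, c1=-2, c2=5)
[Jacobi] macro 7: S0 reads c1=-2 → after 2×micro: 1; S1 reads c2=5 → after 3×micro: -2; S2 reads c0=1 → after 1×micro: 5 ⇒ (c0=1, c1=-2, c2=5)
[Jacobi] macro 8: S0 reads c1=-2 → after 2×micro: 1; S1 reads c2=5 → after 3×micro: -2; S2 reads c0=1 → after 1×micro: 5 ⇒ (c0=1, c1=-2, c2=5)
[Gauss-Seidel] macro 1: S0 reads c1=2 → after 2×micro: 1; S1 reads c2=1 → after 3×micro: 3; S2 reads c0=1 → after 1×micro: 5 ⇒ (c0=1, c1=3, c2=5)
[Gauss-Seidel] macro 2: S0 reads c1=3 → after 2×micro: 1; S1 reads c2=5 → after 3×micro: -2; S2 reads c0=1 → after 1×micro: 5 ⇒ (c0=1, c1=-2, c2=5)
[Gauss-Seidel] macro 3: S0 reads c1=-2 → after 2×micro: 1; S1 reads c2=5 → after 3×micro: -2; S2 reads c0=1 → after 1×micro: 5 ⇒ (c0=1, c1=-2, c2=5)
[Gauss-Seidel] macro 4: S0 reads c1=-2 → after 2×micro: 1; S1 reads c2=5 → after 3×micro: -2; S2 reads c0=1 → after 1×micro: 5 ⇒ (c0=1, c1=-2, c2=5)
[Gauss-Seidel] macro 5: S0 reads c1=-2 → after 2×micro: 1; S1 reads c2=5 → after 3×micro: -2; S2 reads c0=1 → after 1×micro: 5 ⇒ (c0=1, c1=-2, c2=5)
[Gauss-Seidel] macro 6: S0 reads c1=-2 → after 2×micro: 1; S1 reads c2=5 → after 3×micro: -2; S2 reads c0=1 → after 1×micro: 5 ⇒ (c0=1, c1=-2, c2=5)
[Gauss-Seidel] macro 7: S0 reads c1=-2 → after 2×micro: 1; S1 reads c2=5 → after 3×micro: -2; S2 reads c0=1 → after 1×micro: 5 ⇒ (c0=1, c1=-2, c2=5)
[Gauss-Seidel] macro 8: S0 reads c1=-2 → after 2×micro: 1; S1 reads c2=5 → after 3×micro: -2; S2 reads c0=1 → after 1×micro: 5 ⇒ (c0=1, c1=-2, c2=5)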